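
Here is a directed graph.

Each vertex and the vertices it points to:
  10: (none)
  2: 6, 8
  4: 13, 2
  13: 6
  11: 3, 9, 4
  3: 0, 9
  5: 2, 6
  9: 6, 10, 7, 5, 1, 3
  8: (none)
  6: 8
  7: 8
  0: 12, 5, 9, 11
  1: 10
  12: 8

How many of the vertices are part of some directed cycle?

A vertex is on a directed cycle iff it belongs to a strongly connected component of size ≥ 2 (or has a self-loop).
The vertices on cycles are {0, 3, 9, 11} — 4 in total.

4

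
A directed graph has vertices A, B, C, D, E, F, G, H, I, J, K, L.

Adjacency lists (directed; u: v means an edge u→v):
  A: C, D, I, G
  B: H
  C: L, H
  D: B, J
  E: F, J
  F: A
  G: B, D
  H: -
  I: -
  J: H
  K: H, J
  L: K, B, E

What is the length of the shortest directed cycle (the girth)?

For each vertex v, BFS finds the shortest path from v back to v.
The shortest such closed walk is F → A → C → L → E → F, length 5.

5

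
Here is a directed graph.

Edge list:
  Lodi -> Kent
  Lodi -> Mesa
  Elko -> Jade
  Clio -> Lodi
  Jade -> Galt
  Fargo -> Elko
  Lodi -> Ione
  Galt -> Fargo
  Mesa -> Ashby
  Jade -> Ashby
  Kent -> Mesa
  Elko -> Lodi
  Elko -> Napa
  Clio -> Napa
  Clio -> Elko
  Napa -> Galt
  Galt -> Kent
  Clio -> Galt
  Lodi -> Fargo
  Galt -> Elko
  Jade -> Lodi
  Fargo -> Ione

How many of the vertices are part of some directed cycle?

A vertex is on a directed cycle iff it belongs to a strongly connected component of size ≥ 2 (or has a self-loop).
The vertices on cycles are {Elko, Galt, Jade, Lodi, Napa, Fargo} — 6 in total.

6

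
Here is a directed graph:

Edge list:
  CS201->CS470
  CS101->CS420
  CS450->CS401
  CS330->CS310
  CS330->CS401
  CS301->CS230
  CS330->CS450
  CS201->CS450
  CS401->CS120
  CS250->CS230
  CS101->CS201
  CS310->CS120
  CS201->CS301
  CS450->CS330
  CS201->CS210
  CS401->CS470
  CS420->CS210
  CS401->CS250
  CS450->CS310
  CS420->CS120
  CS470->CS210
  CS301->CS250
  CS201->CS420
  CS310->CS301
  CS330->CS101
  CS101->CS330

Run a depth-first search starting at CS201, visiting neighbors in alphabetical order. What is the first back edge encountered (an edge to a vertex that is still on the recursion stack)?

CS101→CS201

DFS from CS201 (visiting neighbors in alphabetical order); mark gray on enter, black on exit:
CS201 gray
  CS210 gray
  CS210 black
  CS301 gray
    CS230 gray
    CS230 black
    CS250 gray
      CS250→CS230: CS230 black — skip
    CS250 black
  CS301 black
  CS420 gray
    CS120 gray
    CS120 black
    CS420→CS210: CS210 black — skip
  CS420 black
  CS450 gray
    CS310 gray
      CS310→CS120: CS120 black — skip
      CS310→CS301: CS301 black — skip
    CS310 black
    CS330 gray
      CS101 gray
        CS101→CS201: CS201 is gray → back edge
First back edge: CS101 → CS201.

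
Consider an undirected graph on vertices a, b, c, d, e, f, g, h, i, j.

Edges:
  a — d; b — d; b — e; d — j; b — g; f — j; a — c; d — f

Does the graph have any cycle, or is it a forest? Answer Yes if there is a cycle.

Yes

DFS, tracking each vertex's parent; an edge to a visited non-parent vertex closes a cycle.
Start from b:
visit b (parent –)
  visit d (parent b)
    d–b: parent, skip
    visit f (parent d)
      visit j (parent f)
        j–d: d visited and ≠ parent → cycle
Cycle: d – f – j – d.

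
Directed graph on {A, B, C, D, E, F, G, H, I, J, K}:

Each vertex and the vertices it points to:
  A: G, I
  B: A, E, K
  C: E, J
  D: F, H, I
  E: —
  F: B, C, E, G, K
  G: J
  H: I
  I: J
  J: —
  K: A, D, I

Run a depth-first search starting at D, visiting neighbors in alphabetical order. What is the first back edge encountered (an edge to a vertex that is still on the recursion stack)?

K->D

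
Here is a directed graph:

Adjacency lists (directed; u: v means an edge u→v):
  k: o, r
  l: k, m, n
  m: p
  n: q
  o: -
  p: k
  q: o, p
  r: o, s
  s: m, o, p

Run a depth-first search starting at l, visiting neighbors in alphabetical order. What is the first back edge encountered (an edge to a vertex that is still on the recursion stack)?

p->k

DFS from l (visiting neighbors in alphabetical order); mark gray on enter, black on exit:
l gray
  k gray
    o gray
    o black
    r gray
      r→o: o black — skip
      s gray
        m gray
          p gray
            p→k: k is gray → back edge
First back edge: p → k.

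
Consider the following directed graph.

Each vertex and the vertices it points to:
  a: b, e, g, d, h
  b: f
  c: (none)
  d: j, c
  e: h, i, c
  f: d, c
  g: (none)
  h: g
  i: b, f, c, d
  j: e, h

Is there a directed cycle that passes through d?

Yes

d is on a cycle iff d can reach itself via ≥1 edge.
d → j → e → i → d — yes.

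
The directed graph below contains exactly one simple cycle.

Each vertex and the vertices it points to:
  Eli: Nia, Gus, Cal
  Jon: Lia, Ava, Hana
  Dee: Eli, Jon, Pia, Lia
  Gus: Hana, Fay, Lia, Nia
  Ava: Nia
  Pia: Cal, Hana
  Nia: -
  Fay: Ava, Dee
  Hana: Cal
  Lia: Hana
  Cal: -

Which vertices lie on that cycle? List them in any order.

DFS with gray/black marking from Eli:
Eli gray
  Nia gray
  Nia black
  Gus gray
    Hana gray
      Cal gray
      Cal black
    Hana black
    Fay gray
      Ava gray
        Ava→Nia: Nia black — skip
      Ava black
      Dee gray
        Dee→Eli: Eli is gray → back edge
Back edge closes the cycle Eli → Gus → Fay → Dee → Eli; its vertices are {Dee, Eli, Fay, Gus}.

Dee, Eli, Fay, Gus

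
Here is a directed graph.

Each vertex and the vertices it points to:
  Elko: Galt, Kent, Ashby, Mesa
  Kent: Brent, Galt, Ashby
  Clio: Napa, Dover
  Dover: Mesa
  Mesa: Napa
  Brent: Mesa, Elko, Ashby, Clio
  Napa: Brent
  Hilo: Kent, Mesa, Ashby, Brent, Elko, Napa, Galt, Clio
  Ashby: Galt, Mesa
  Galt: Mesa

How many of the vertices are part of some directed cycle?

A vertex is on a directed cycle iff it belongs to a strongly connected component of size ≥ 2 (or has a self-loop).
The vertices on cycles are {Clio, Elko, Galt, Kent, Mesa, Napa, Ashby, Brent, Dover} — 9 in total.

9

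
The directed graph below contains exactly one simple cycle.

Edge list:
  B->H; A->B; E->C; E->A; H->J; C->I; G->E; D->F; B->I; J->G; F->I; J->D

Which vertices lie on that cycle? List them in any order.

DFS with gray/black marking from E:
E gray
  C gray
    I gray
    I black
  C black
  A gray
    B gray
      H gray
        J gray
          G gray
            G→E: E is gray → back edge
Back edge closes the cycle E → A → B → H → J → G → E; its vertices are {A, B, E, G, H, J}.

A, B, E, G, H, J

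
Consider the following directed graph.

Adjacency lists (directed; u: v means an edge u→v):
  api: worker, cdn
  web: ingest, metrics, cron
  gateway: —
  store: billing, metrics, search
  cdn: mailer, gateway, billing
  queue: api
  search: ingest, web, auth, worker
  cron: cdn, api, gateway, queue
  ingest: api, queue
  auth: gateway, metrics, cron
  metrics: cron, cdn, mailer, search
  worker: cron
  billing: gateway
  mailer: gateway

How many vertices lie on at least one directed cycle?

A vertex is on a directed cycle iff it belongs to a strongly connected component of size ≥ 2 (or has a self-loop).
The vertices on cycles are {api, web, auth, cron, queue, search, worker, metrics} — 8 in total.

8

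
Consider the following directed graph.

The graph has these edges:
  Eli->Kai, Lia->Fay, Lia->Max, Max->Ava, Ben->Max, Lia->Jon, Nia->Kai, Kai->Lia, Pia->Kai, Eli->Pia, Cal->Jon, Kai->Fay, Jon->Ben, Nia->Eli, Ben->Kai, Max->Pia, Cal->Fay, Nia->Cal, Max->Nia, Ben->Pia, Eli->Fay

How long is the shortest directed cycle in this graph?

4

For each vertex v, BFS finds the shortest path from v back to v.
The shortest such closed walk is Lia → Max → Pia → Kai → Lia, length 4.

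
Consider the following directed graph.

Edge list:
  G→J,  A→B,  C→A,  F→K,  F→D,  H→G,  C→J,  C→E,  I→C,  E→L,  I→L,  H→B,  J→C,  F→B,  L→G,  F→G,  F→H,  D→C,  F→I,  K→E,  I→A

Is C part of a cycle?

C is on a cycle iff C can reach itself via ≥1 edge.
C → J → C — yes.

Yes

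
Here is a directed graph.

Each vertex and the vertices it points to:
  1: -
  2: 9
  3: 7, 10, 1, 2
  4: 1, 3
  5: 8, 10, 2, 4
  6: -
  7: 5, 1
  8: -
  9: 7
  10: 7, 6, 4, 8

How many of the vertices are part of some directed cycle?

7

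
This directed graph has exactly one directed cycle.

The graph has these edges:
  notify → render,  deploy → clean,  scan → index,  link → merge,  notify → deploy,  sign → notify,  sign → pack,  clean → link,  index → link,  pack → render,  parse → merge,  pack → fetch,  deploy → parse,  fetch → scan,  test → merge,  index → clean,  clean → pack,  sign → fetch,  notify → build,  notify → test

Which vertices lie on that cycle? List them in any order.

pack, scan, clean, fetch, index

DFS with gray/black marking from pack:
pack gray
  render gray
  render black
  fetch gray
    scan gray
      index gray
        link gray
          merge gray
          merge black
        link black
        clean gray
          clean→link: link black — skip
          clean→pack: pack is gray → back edge
Back edge closes the cycle pack → fetch → scan → index → clean → pack; its vertices are {pack, scan, clean, fetch, index}.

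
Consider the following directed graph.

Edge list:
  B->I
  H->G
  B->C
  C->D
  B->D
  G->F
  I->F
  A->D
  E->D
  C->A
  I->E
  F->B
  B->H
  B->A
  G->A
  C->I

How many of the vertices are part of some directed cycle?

A vertex is on a directed cycle iff it belongs to a strongly connected component of size ≥ 2 (or has a self-loop).
The vertices on cycles are {B, C, F, G, H, I} — 6 in total.

6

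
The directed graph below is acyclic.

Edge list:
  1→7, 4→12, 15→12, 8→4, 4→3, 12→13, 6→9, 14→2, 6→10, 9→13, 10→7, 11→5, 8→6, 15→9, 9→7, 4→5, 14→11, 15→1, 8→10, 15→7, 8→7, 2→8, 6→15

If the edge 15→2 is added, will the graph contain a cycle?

Yes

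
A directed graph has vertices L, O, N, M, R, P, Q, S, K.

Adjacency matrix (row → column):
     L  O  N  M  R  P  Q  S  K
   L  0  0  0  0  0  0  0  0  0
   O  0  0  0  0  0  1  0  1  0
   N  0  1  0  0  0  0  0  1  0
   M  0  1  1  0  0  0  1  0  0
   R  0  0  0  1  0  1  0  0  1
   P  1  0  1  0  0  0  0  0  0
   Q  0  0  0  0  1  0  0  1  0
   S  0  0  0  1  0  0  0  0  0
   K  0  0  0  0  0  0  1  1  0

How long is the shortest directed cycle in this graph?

3

For each vertex v, BFS finds the shortest path from v back to v.
The shortest such closed walk is R → K → Q → R, length 3.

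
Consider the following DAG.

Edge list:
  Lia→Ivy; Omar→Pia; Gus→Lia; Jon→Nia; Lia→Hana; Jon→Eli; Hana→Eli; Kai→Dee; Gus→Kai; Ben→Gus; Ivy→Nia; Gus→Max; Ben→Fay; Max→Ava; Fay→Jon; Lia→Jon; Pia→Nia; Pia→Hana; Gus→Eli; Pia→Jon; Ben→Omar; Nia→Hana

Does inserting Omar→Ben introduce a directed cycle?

Yes

Adding Omar→Ben creates a cycle iff Ben can already reach Omar.
Path from Ben: Ben → Omar.
So Ben → … → Omar → Ben is a cycle.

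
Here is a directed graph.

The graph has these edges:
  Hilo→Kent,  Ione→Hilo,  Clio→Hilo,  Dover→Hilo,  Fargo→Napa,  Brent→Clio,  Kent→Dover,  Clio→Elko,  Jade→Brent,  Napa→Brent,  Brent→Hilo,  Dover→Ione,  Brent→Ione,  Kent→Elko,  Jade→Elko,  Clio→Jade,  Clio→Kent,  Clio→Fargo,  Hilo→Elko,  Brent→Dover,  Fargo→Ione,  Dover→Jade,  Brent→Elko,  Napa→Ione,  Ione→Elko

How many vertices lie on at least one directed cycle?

9

A vertex is on a directed cycle iff it belongs to a strongly connected component of size ≥ 2 (or has a self-loop).
The vertices on cycles are {Clio, Hilo, Ione, Jade, Kent, Napa, Brent, Dover, Fargo} — 9 in total.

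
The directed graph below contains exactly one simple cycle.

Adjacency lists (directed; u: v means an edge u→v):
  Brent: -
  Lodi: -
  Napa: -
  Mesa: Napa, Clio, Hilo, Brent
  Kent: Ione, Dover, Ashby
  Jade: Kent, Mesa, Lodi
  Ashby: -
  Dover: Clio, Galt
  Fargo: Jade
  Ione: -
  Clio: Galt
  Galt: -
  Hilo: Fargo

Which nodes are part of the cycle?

DFS with gray/black marking from Jade:
Jade gray
  Kent gray
    Ione gray
    Ione black
    Dover gray
      Clio gray
        Galt gray
        Galt black
      Clio black
      Dover→Galt: Galt black — skip
    Dover black
    Ashby gray
    Ashby black
  Kent black
  Mesa gray
    Napa gray
    Napa black
    Mesa→Clio: Clio black — skip
    Hilo gray
      Fargo gray
        Fargo→Jade: Jade is gray → back edge
Back edge closes the cycle Jade → Mesa → Hilo → Fargo → Jade; its vertices are {Hilo, Jade, Mesa, Fargo}.

Hilo, Jade, Mesa, Fargo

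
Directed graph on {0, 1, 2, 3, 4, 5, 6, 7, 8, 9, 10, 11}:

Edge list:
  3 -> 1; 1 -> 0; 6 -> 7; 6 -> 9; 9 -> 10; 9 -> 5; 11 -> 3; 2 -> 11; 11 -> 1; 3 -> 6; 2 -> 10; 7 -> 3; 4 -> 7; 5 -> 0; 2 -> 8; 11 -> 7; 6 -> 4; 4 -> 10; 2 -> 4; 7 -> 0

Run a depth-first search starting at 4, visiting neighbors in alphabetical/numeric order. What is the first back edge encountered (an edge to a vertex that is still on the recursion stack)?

6→4

DFS from 4 (visiting neighbors in alphabetical/numeric order); mark gray on enter, black on exit:
4 gray
  7 gray
    0 gray
    0 black
    3 gray
      1 gray
        1→0: 0 black — skip
      1 black
      6 gray
        6→4: 4 is gray → back edge
First back edge: 6 → 4.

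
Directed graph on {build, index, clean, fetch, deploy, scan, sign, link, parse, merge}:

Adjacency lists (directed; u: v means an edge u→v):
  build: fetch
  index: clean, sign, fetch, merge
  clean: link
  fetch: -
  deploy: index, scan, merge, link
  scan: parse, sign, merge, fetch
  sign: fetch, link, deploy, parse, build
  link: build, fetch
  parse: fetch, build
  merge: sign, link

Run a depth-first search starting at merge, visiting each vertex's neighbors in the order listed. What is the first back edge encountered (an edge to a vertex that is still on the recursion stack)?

DFS from merge (visiting each vertex's neighbors in the order listed); mark gray on enter, black on exit:
merge gray
  sign gray
    fetch gray
    fetch black
    link gray
      build gray
        build→fetch: fetch black — skip
      build black
      link→fetch: fetch black — skip
    link black
    deploy gray
      index gray
        clean gray
          clean→link: link black — skip
        clean black
        index→sign: sign is gray → back edge
First back edge: index → sign.

index→sign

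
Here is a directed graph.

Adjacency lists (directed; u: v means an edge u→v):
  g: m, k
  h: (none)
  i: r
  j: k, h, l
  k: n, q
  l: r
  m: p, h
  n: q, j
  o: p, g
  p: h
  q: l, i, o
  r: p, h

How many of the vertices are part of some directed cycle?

A vertex is on a directed cycle iff it belongs to a strongly connected component of size ≥ 2 (or has a self-loop).
The vertices on cycles are {g, j, k, n, o, q} — 6 in total.

6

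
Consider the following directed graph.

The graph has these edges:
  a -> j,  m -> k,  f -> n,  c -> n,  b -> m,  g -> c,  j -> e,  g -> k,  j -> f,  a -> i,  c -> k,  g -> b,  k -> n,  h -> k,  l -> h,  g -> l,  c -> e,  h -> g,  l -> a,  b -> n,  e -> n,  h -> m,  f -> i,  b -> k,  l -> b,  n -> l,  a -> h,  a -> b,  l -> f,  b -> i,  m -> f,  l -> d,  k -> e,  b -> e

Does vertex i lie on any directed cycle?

i lies on a cycle iff there is a path from i back to itself.
Exploring from i, it never reaches itself; equivalently, its strongly connected component is a singleton.

No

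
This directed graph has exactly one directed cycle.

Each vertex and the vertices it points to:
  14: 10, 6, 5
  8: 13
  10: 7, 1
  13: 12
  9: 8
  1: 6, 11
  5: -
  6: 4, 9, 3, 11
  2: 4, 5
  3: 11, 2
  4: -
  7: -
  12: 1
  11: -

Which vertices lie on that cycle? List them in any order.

1, 6, 8, 9, 12, 13

DFS with gray/black marking from 6:
6 gray
  4 gray
  4 black
  9 gray
    8 gray
      13 gray
        12 gray
          1 gray
            1→6: 6 is gray → back edge
Back edge closes the cycle 6 → 9 → 8 → 13 → 12 → 1 → 6; its vertices are {1, 6, 8, 9, 12, 13}.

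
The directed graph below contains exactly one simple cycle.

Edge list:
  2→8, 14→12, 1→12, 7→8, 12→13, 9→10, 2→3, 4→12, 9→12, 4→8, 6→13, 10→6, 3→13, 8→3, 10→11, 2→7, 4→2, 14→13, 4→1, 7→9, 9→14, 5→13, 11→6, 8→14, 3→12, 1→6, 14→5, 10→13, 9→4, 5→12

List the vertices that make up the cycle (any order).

2, 4, 7, 9

DFS with gray/black marking from 7:
7 gray
  8 gray
    3 gray
      12 gray
        13 gray
        13 black
      12 black
      3→13: 13 black — skip
    3 black
    14 gray
      5 gray
        5→12: 12 black — skip
        5→13: 13 black — skip
      5 black
      14→12: 12 black — skip
      14→13: 13 black — skip
    14 black
  8 black
  9 gray
    9→12: 12 black — skip
    9→14: 14 black — skip
    4 gray
      2 gray
        2→8: 8 black — skip
        2→7: 7 is gray → back edge
Back edge closes the cycle 7 → 9 → 4 → 2 → 7; its vertices are {2, 4, 7, 9}.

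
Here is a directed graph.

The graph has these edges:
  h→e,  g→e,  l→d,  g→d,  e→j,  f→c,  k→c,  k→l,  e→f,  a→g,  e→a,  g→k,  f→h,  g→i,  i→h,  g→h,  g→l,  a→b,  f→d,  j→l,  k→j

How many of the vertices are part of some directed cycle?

6

A vertex is on a directed cycle iff it belongs to a strongly connected component of size ≥ 2 (or has a self-loop).
The vertices on cycles are {a, e, f, g, h, i} — 6 in total.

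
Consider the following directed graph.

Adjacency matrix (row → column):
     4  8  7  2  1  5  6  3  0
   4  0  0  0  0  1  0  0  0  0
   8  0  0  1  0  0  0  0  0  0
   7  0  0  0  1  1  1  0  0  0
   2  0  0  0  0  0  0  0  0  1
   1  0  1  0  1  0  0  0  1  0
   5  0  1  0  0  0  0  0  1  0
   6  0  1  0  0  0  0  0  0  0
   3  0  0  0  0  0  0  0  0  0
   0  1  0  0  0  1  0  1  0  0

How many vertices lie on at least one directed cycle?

A vertex is on a directed cycle iff it belongs to a strongly connected component of size ≥ 2 (or has a self-loop).
The vertices on cycles are {0, 1, 2, 4, 5, 6, 7, 8} — 8 in total.

8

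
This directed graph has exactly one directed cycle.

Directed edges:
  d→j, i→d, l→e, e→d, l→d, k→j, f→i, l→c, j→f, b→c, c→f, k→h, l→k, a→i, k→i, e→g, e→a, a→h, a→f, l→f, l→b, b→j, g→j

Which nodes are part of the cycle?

DFS with gray/black marking from d:
d gray
  j gray
    f gray
      i gray
        i→d: d is gray → back edge
Back edge closes the cycle d → j → f → i → d; its vertices are {d, f, i, j}.

d, f, i, j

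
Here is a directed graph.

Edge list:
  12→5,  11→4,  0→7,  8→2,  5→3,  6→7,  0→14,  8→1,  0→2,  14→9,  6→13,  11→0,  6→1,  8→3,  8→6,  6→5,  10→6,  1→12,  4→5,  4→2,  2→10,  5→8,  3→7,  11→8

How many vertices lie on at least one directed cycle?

7

A vertex is on a directed cycle iff it belongs to a strongly connected component of size ≥ 2 (or has a self-loop).
The vertices on cycles are {1, 2, 5, 6, 8, 10, 12} — 7 in total.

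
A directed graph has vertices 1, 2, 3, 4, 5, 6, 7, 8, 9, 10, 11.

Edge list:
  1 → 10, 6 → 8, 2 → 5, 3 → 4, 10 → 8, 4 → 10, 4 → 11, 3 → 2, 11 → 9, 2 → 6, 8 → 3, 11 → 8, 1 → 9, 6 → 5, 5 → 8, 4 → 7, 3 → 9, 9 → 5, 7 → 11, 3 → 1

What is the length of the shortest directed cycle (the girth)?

4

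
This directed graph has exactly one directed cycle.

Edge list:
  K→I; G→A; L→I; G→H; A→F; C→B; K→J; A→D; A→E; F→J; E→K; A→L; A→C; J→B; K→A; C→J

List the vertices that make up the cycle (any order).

A, E, K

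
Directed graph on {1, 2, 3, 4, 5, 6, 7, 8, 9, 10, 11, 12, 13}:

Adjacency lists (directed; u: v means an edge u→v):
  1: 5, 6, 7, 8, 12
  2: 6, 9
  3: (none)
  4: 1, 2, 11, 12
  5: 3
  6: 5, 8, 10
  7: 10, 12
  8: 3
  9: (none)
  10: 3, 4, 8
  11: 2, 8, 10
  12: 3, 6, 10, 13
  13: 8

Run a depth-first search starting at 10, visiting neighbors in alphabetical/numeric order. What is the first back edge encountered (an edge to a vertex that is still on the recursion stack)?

6->10

DFS from 10 (visiting neighbors in alphabetical/numeric order); mark gray on enter, black on exit:
10 gray
  3 gray
  3 black
  4 gray
    1 gray
      5 gray
        5→3: 3 black — skip
      5 black
      6 gray
        6→5: 5 black — skip
        8 gray
          8→3: 3 black — skip
        8 black
        6→10: 10 is gray → back edge
First back edge: 6 → 10.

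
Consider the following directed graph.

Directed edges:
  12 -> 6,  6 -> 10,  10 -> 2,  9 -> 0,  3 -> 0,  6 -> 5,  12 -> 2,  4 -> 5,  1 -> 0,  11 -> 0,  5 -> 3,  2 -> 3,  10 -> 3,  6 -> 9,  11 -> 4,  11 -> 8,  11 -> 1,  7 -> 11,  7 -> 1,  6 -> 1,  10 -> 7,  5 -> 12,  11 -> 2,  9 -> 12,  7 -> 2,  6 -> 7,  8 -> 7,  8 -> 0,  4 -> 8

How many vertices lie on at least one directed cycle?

9

A vertex is on a directed cycle iff it belongs to a strongly connected component of size ≥ 2 (or has a self-loop).
The vertices on cycles are {4, 5, 6, 7, 8, 9, 10, 11, 12} — 9 in total.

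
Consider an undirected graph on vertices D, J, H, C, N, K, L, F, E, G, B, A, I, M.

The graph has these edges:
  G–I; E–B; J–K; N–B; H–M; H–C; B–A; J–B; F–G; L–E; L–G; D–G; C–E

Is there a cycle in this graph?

DFS, tracking each vertex's parent; an edge to a visited non-parent vertex closes a cycle.
Start from D:
visit D (parent –)
  visit G (parent D)
    G–D: parent, skip
    visit L (parent G)
      L–G: parent, skip
      visit E (parent L)
        visit C (parent E)
          visit H (parent C)
            visit M (parent H)
              M–H: parent, skip
            H–C: parent, skip
          C–E: parent, skip
        E–L: parent, skip
        visit B (parent E)
          visit J (parent B)
            visit K (parent J)
              K–J: parent, skip
            J–B: parent, skip
          visit A (parent B)
            A–B: parent, skip
          visit N (parent B)
            N–B: parent, skip
          B–E: parent, skip
    visit I (parent G)
      I–G: parent, skip
    visit F (parent G)
      F–G: parent, skip
No non-parent visited neighbor found — the graph is a forest.

No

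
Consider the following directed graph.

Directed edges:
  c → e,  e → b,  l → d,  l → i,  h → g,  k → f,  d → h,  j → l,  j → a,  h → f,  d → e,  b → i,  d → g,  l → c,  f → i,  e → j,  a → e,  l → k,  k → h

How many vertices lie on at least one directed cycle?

6

A vertex is on a directed cycle iff it belongs to a strongly connected component of size ≥ 2 (or has a self-loop).
The vertices on cycles are {a, c, d, e, j, l} — 6 in total.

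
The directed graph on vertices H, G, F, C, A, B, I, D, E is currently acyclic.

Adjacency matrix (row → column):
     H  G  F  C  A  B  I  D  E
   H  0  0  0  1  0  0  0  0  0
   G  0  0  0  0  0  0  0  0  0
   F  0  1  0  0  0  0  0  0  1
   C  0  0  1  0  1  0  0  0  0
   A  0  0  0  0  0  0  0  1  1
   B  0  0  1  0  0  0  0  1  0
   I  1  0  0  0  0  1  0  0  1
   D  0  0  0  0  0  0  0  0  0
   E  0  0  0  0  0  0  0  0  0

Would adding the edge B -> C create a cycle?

Adding B→C creates a cycle iff C can already reach B.
Explore from C: no path reaches B. The graph stays acyclic.

No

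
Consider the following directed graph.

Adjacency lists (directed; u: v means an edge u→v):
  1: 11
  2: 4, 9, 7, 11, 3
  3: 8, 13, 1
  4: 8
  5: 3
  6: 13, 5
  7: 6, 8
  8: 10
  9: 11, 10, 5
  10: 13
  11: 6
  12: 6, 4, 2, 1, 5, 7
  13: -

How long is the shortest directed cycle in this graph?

5

For each vertex v, BFS finds the shortest path from v back to v.
The shortest such closed walk is 5 → 3 → 1 → 11 → 6 → 5, length 5.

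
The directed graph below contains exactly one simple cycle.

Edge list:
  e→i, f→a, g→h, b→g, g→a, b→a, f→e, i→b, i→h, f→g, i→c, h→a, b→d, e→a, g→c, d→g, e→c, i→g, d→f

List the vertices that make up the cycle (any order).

b, d, e, f, i

DFS with gray/black marking from d:
d gray
  f gray
    g gray
      c gray
      c black
      h gray
        a gray
        a black
      h black
      g→a: a black — skip
    g black
    f→a: a black — skip
    e gray
      i gray
        i→h: h black — skip
        i→g: g black — skip
        b gray
          b→g: g black — skip
          b→d: d is gray → back edge
Back edge closes the cycle d → f → e → i → b → d; its vertices are {b, d, e, f, i}.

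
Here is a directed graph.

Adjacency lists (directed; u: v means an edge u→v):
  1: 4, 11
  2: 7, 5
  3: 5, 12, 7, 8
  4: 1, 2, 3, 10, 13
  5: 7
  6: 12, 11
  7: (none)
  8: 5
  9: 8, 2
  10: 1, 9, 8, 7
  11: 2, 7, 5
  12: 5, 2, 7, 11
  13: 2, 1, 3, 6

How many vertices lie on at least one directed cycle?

4

A vertex is on a directed cycle iff it belongs to a strongly connected component of size ≥ 2 (or has a self-loop).
The vertices on cycles are {1, 4, 10, 13} — 4 in total.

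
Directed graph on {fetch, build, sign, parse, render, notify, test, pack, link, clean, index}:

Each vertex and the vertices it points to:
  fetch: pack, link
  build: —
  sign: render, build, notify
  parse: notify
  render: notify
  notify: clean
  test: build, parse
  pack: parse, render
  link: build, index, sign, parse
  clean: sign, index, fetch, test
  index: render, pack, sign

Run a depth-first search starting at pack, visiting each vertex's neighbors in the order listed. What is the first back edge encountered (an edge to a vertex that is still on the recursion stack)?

render→notify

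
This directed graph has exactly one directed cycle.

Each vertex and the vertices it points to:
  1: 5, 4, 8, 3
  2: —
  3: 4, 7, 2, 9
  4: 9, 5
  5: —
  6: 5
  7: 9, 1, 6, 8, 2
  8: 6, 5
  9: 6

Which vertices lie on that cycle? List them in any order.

1, 3, 7

DFS with gray/black marking from 3:
3 gray
  4 gray
    9 gray
      6 gray
        5 gray
        5 black
      6 black
    9 black
    4→5: 5 black — skip
  4 black
  7 gray
    7→9: 9 black — skip
    1 gray
      1→5: 5 black — skip
      1→4: 4 black — skip
      8 gray
        8→6: 6 black — skip
        8→5: 5 black — skip
      8 black
      1→3: 3 is gray → back edge
Back edge closes the cycle 3 → 7 → 1 → 3; its vertices are {1, 3, 7}.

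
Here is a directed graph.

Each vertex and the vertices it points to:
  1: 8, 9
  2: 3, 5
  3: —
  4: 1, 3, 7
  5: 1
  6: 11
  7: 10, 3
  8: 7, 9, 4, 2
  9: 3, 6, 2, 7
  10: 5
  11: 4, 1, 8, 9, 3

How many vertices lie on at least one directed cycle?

A vertex is on a directed cycle iff it belongs to a strongly connected component of size ≥ 2 (or has a self-loop).
The vertices on cycles are {1, 2, 4, 5, 6, 7, 8, 9, 10, 11} — 10 in total.

10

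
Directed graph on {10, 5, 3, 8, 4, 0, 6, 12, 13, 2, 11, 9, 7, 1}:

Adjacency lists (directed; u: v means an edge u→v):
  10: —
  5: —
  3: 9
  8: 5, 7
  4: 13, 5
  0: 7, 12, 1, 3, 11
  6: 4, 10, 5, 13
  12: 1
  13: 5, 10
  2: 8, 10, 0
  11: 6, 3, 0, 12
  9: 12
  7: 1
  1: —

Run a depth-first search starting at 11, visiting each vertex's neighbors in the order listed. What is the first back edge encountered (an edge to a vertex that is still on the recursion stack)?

0->11

DFS from 11 (visiting each vertex's neighbors in the order listed); mark gray on enter, black on exit:
11 gray
  6 gray
    4 gray
      13 gray
        5 gray
        5 black
        10 gray
        10 black
      13 black
      4→5: 5 black — skip
    4 black
    6→10: 10 black — skip
    6→5: 5 black — skip
    6→13: 13 black — skip
  6 black
  3 gray
    9 gray
      12 gray
        1 gray
        1 black
      12 black
    9 black
  3 black
  0 gray
    7 gray
      7→1: 1 black — skip
    7 black
    0→12: 12 black — skip
    0→1: 1 black — skip
    0→3: 3 black — skip
    0→11: 11 is gray → back edge
First back edge: 0 → 11.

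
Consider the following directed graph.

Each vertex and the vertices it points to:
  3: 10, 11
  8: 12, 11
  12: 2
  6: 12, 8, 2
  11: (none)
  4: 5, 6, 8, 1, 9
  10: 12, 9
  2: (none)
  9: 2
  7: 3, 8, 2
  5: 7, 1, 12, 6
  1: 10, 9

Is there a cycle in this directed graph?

No

DFS with white/gray/black marking, starting from 2:
2 gray
2 black
3 gray
  10 gray
    12 gray
      12→2: 2 black — skip
    12 black
    9 gray
      9→2: 2 black — skip
    9 black
  10 black
  11 gray
  11 black
3 black
8 gray
  8→12: 12 black — skip
  8→11: 11 black — skip
8 black
6 gray
  6→12: 12 black — skip
  6→8: 8 black — skip
  6→2: 2 black — skip
6 black
4 gray
  5 gray
    7 gray
      7→3: 3 black — skip
      7→8: 8 black — skip
      7→2: 2 black — skip
    7 black
    1 gray
      1→10: 10 black — skip
      1→9: 9 black — skip
    1 black
    5→12: 12 black — skip
    5→6: 6 black — skip
  5 black
  4→6: 6 black — skip
  4→8: 8 black — skip
  4→1: 1 black — skip
  4→9: 9 black — skip
4 black
Every edge goes to a white or black vertex — no back edge, so the graph is acyclic.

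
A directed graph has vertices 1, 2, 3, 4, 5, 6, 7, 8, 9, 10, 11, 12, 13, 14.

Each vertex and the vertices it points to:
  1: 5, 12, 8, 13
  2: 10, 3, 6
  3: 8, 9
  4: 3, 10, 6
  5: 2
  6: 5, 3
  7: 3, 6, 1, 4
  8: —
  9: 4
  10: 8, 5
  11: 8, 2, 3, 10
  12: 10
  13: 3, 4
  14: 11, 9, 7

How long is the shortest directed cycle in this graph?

3

For each vertex v, BFS finds the shortest path from v back to v.
The shortest such closed walk is 9 → 4 → 3 → 9, length 3.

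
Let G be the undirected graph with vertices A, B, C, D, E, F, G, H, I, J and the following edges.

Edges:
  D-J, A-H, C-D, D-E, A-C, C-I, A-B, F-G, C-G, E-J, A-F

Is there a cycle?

DFS, tracking each vertex's parent; an edge to a visited non-parent vertex closes a cycle.
Start from F:
visit F (parent –)
  visit G (parent F)
    visit C (parent G)
      visit A (parent C)
        visit B (parent A)
          B–A: parent, skip
        visit H (parent A)
          H–A: parent, skip
        A–F: F visited and ≠ parent → cycle
Cycle: F – G – C – A – F.

Yes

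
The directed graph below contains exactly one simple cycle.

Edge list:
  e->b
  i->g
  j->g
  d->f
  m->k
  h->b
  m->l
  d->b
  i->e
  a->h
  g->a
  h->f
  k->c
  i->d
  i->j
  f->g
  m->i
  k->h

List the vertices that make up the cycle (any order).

DFS with gray/black marking from g:
g gray
  a gray
    h gray
      b gray
      b black
      f gray
        f→g: g is gray → back edge
Back edge closes the cycle g → a → h → f → g; its vertices are {a, f, g, h}.

a, f, g, h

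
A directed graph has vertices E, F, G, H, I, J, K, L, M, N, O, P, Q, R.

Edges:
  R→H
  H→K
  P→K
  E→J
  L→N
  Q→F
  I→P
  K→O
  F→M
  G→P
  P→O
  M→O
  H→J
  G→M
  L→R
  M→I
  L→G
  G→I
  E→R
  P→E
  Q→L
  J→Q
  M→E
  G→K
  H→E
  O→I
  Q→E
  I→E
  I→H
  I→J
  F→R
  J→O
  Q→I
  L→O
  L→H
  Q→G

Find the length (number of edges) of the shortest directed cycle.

3

For each vertex v, BFS finds the shortest path from v back to v.
The shortest such closed walk is Q → I → J → Q, length 3.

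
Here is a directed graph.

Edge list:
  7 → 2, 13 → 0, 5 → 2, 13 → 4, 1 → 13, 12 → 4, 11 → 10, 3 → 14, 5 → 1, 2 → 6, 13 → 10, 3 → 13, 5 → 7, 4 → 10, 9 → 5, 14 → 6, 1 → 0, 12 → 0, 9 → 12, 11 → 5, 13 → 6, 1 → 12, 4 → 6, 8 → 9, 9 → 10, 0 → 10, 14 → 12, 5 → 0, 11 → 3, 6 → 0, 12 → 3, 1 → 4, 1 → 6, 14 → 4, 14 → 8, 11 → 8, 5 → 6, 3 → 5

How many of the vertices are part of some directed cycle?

7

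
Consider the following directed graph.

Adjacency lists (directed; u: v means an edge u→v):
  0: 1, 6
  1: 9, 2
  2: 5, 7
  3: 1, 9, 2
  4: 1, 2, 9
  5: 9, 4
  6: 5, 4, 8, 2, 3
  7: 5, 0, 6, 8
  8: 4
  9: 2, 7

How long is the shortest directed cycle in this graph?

3

For each vertex v, BFS finds the shortest path from v back to v.
The shortest such closed walk is 7 → 6 → 2 → 7, length 3.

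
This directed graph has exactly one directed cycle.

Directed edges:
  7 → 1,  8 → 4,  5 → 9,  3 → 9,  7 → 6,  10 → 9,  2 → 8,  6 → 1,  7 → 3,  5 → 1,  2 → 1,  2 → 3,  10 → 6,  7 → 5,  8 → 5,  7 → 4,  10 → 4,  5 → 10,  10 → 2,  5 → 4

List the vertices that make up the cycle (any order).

DFS with gray/black marking from 5:
5 gray
  10 gray
    9 gray
    9 black
    4 gray
    4 black
    6 gray
      1 gray
      1 black
    6 black
    2 gray
      2→1: 1 black — skip
      8 gray
        8→4: 4 black — skip
        8→5: 5 is gray → back edge
Back edge closes the cycle 5 → 10 → 2 → 8 → 5; its vertices are {2, 5, 8, 10}.

2, 5, 8, 10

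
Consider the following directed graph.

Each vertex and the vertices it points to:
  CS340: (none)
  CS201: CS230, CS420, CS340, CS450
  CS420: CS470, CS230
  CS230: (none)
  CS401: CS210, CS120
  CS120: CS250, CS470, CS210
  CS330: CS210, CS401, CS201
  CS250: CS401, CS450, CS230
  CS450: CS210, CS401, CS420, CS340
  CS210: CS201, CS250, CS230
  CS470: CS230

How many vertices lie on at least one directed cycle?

A vertex is on a directed cycle iff it belongs to a strongly connected component of size ≥ 2 (or has a self-loop).
The vertices on cycles are {CS120, CS201, CS210, CS250, CS401, CS450} — 6 in total.

6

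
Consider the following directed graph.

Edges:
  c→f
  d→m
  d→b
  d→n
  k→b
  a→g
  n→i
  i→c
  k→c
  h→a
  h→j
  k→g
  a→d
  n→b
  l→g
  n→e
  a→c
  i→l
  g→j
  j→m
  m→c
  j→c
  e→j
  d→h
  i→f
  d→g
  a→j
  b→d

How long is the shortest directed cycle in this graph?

For each vertex v, BFS finds the shortest path from v back to v.
The shortest such closed walk is b → d → b, length 2.

2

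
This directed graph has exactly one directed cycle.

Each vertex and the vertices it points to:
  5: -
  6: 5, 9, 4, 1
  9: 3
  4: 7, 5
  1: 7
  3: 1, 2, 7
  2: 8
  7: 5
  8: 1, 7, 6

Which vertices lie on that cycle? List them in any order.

DFS with gray/black marking from 8:
8 gray
  1 gray
    7 gray
      5 gray
      5 black
    7 black
  1 black
  8→7: 7 black — skip
  6 gray
    6→5: 5 black — skip
    9 gray
      3 gray
        3→1: 1 black — skip
        2 gray
          2→8: 8 is gray → back edge
Back edge closes the cycle 8 → 6 → 9 → 3 → 2 → 8; its vertices are {2, 3, 6, 8, 9}.

2, 3, 6, 8, 9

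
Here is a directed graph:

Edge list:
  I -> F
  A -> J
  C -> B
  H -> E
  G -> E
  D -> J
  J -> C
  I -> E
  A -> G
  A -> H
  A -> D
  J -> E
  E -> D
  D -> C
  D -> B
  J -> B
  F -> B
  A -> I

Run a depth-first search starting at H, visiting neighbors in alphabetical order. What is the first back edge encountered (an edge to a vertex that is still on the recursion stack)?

DFS from H (visiting neighbors in alphabetical order); mark gray on enter, black on exit:
H gray
  E gray
    D gray
      B gray
      B black
      C gray
        C→B: B black — skip
      C black
      J gray
        J→B: B black — skip
        J→C: C black — skip
        J→E: E is gray → back edge
First back edge: J → E.

J->E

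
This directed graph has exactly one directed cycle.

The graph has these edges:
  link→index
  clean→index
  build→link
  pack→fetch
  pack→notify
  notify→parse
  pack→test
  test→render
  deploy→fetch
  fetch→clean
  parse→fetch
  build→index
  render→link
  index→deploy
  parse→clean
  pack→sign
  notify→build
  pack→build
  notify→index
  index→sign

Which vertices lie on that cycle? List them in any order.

clean, fetch, index, deploy

DFS with gray/black marking from fetch:
fetch gray
  clean gray
    index gray
      deploy gray
        deploy→fetch: fetch is gray → back edge
Back edge closes the cycle fetch → clean → index → deploy → fetch; its vertices are {clean, fetch, index, deploy}.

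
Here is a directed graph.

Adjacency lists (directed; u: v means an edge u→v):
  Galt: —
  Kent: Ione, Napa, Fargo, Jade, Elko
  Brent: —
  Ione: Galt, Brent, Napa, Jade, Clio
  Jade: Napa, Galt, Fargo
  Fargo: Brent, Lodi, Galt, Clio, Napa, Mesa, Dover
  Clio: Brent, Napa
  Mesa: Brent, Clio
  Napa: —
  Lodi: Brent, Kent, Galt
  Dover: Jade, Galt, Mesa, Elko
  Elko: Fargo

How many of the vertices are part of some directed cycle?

A vertex is on a directed cycle iff it belongs to a strongly connected component of size ≥ 2 (or has a self-loop).
The vertices on cycles are {Elko, Ione, Jade, Kent, Lodi, Dover, Fargo} — 7 in total.

7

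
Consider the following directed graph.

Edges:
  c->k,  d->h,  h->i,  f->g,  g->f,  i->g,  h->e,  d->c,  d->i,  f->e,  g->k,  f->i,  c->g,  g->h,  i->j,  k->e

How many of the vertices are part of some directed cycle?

A vertex is on a directed cycle iff it belongs to a strongly connected component of size ≥ 2 (or has a self-loop).
The vertices on cycles are {f, g, h, i} — 4 in total.

4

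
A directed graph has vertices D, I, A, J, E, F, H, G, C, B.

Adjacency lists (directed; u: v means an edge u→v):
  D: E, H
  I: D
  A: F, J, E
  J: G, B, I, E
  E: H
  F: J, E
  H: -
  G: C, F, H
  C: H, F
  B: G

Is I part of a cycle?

I lies on a cycle iff there is a path from I back to itself.
Exploring from I, it never reaches itself; equivalently, its strongly connected component is a singleton.

No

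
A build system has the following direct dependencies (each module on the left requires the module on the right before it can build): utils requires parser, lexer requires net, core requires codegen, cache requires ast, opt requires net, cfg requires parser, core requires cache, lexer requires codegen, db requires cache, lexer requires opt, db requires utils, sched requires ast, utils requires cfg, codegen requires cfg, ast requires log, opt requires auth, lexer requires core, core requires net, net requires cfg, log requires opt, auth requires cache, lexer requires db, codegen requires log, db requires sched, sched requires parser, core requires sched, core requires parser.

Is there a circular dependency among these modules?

DFS with white/gray/black marking, starting from utils:
utils gray
  parser gray
  parser black
  cfg gray
    cfg→parser: parser black — skip
  cfg black
utils black
ast gray
  log gray
    opt gray
      net gray
        net→cfg: cfg black — skip
      net black
      auth gray
        cache gray
          cache→ast: ast is gray → back edge
Back edge found, so a cycle exists: ast → log → opt → auth → cache → ast.

Yes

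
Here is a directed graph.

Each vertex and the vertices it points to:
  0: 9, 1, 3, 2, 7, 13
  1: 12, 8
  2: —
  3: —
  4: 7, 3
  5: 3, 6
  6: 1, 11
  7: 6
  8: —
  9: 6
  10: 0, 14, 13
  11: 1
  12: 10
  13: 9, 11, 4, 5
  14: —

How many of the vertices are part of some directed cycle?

A vertex is on a directed cycle iff it belongs to a strongly connected component of size ≥ 2 (or has a self-loop).
The vertices on cycles are {0, 1, 4, 5, 6, 7, 9, 10, 11, 12, 13} — 11 in total.

11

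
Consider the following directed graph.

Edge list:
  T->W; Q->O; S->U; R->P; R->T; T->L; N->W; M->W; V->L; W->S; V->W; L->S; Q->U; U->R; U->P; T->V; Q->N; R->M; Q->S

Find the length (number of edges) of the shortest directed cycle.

5

For each vertex v, BFS finds the shortest path from v back to v.
The shortest such closed walk is U → R → M → W → S → U, length 5.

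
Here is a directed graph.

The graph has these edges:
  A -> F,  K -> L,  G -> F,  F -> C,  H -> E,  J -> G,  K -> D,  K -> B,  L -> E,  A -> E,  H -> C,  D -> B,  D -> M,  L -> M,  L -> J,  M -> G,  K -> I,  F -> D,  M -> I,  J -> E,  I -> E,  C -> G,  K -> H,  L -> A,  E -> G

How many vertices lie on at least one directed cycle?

7

A vertex is on a directed cycle iff it belongs to a strongly connected component of size ≥ 2 (or has a self-loop).
The vertices on cycles are {C, D, E, F, G, I, M} — 7 in total.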